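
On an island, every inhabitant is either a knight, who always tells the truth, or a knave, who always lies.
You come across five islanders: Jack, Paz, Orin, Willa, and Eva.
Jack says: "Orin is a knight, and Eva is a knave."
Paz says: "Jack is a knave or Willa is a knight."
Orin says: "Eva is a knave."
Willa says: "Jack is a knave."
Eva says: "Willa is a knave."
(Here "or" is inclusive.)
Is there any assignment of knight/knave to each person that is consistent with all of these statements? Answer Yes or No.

No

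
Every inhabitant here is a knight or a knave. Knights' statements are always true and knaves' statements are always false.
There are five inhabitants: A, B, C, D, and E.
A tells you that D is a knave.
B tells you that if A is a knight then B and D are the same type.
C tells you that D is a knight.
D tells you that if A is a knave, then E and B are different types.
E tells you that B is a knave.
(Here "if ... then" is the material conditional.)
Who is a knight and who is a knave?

Knights: B, C, and D. Knaves: A and E.

Suppose A is a knight. Then A's statement "D is a knave" would have to be true. Checking the 16 ways to assign the others, none is consistent with every speaker.
(For instance, with B=knight, C=knight, D=knight, E=knave, A's claim "D is a knave" comes out false where it would need to be true.)
So A must be a knave, making "D is a knave" false. Taking A=knave, B=knight, C=knight, D=knight, E=knave, each remaining statement checks out:
  B (knight): "if A is a knight then B and D are the same type" — true. ✓
  C (knight): "D is a knight" — true. ✓
  D (knight): "if A is a knave, then E and B are different types" — true. ✓
  E (knave): "B is a knave" — false. ✓
This is the unique consistent assignment.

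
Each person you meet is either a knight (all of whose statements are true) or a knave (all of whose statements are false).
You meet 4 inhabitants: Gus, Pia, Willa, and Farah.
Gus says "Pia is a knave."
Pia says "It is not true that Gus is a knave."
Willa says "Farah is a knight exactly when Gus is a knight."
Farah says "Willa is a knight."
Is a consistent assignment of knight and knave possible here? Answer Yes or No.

No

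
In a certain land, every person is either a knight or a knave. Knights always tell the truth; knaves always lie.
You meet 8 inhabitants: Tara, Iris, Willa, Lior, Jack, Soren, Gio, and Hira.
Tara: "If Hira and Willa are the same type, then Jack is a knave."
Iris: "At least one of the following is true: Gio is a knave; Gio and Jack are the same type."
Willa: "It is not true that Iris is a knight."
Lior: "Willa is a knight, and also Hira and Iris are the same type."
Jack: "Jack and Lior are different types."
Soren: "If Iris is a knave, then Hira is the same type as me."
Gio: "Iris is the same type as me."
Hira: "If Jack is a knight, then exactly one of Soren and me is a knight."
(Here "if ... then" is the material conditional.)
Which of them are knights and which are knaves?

Tara is a knight, Iris is a knight, Willa is a knave, Lior is a knave, Jack is a knave, Soren is a knight, Gio is a knave, and Hira is a knight.

Since Tara is a knight, "if Hira and Willa are the same type, then Jack is a knave" needs to be True, which holds.
Iris (knight): "at least one of the following is true: Gio is a knave; Gio and Jack are the same type" — True. ✓
Willa (knave): "it is not true that Iris is a knight" — false. ✓
Lior is a knave, so "Willa is a knight, and also Hira and Iris are the same type" must be false — and it is.
Jack is a knave; "Jack and Lior are different types" is false, as required.
As a knight, Soren's statement "if Iris is a knave, then Hira is the same type as me" should be True; it is.
Since Gio is a knave, "Iris is the same type as me" needs to be false, which holds.
As a knight, Hira's statement "if Jack is a knight, then exactly one of Soren and me is a knight" should be True; it is.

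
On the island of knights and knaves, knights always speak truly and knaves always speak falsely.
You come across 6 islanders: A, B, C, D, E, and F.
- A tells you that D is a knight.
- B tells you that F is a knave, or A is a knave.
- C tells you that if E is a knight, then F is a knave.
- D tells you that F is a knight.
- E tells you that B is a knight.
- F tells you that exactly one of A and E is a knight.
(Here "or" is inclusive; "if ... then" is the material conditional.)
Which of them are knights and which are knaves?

A is a knight, and the claim "D is a knight" is indeed True.
B is a knave, so "F is a knave, or A is a knave" must be False — and it is.
C is a knight, so "if E is a knight, then F is a knave" must be True — and it is.
D is a knight; "F is a knight" is True, as required.
E is a knave, and the claim "B is a knight" is indeed False.
Since F is a knight, "exactly one of A and E is a knight" needs to be True, which holds.

Knights: A, C, D, and F. Knaves: B and E.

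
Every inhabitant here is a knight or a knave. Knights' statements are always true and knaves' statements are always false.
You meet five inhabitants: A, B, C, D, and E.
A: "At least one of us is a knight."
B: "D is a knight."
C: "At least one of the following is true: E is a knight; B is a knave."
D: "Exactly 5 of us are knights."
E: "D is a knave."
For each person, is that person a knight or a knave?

A is a knight, and the claim "at least one of us is a knight" is indeed True.
B is a knave; "D is a knight" is False, as required.
C is a knight; "at least one of the following is true: E is a knight; B is a knave" is True, as required.
Since D is a knave, "exactly 5 of us are knights" needs to be False, which holds.
E (knight): "D is a knave" — True. ✓

Knights: A, C, and E. Knaves: B and D.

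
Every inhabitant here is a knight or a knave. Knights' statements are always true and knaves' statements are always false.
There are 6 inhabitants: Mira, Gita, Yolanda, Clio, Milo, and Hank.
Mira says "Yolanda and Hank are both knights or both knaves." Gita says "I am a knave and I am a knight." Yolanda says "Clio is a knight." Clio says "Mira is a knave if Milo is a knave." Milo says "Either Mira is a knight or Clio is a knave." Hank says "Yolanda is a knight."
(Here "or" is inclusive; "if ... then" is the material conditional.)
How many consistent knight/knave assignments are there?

1

Consistent assignments:
  Mira=knight, Gita=knave, Yolanda=knight, Clio=knight, Milo=knight, Hank=knight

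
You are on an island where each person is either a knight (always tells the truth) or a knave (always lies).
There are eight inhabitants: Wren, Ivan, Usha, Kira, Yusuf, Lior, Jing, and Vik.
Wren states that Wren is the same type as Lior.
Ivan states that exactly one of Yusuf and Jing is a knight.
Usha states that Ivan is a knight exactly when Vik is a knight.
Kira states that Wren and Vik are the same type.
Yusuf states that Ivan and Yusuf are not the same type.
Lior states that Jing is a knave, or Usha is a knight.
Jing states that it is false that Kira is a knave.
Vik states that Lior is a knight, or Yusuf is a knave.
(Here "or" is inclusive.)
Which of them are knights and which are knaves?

Wren is a knave, Ivan is a knave, Usha is a knave, Kira is a knave, Yusuf is a knave, Lior is a knight, Jing is a knave, and Vik is a knight.

Since Wren is a knave, "Wren is the same type as Lior" needs to be false, which holds.
As a knave, Ivan's statement "exactly one of Yusuf and Jing is a knight" should be false; it is.
Since Usha is a knave, "Ivan is a knight exactly when Vik is a knight" needs to be false, which holds.
Kira is a knave, and the claim "Wren and Vik are the same type" is indeed false.
Yusuf (knave): "Ivan and Yusuf are not the same type" — false. ✓
As a knight, Lior's statement "Jing is a knave, or Usha is a knight" should be True; it is.
Jing is a knave; "it is false that Kira is a knave" is false, as required.
Vik is a knight, so "Lior is a knight, or Yusuf is a knave" must be True — and it is.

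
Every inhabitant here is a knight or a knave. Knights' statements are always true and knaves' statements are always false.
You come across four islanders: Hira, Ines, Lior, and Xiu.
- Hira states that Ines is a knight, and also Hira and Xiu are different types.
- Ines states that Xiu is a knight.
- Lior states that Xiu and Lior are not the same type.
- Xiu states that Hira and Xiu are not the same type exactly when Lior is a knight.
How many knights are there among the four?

The unique consistent assignment is Hira=knave, Ines=knave, Lior=knight, Xiu=knave.
That has 1 knight.

1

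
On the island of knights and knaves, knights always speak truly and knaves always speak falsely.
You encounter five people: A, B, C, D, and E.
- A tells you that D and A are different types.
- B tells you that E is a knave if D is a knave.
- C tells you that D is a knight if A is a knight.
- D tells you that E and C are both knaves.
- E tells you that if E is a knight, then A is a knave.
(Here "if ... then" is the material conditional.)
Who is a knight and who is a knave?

A is a knave, B is a knave, C is a knight, D is a knave, and E is a knight.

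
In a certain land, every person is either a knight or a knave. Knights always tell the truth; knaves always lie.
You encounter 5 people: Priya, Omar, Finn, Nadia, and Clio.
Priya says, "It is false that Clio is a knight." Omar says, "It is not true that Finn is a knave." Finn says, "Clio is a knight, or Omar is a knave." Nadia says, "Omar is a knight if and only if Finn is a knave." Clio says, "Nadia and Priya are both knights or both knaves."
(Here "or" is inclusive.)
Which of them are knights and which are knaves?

Knights: Omar, Finn, and Clio. Knaves: Priya and Nadia.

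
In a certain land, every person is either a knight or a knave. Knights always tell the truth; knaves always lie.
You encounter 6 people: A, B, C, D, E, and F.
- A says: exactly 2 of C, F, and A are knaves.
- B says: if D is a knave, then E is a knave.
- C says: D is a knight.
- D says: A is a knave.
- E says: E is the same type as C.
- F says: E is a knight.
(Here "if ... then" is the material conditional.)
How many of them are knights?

5

The unique consistent assignment is A=knave, B=knight, C=knight, D=knight, E=knight, F=knight.
That has 5 knights.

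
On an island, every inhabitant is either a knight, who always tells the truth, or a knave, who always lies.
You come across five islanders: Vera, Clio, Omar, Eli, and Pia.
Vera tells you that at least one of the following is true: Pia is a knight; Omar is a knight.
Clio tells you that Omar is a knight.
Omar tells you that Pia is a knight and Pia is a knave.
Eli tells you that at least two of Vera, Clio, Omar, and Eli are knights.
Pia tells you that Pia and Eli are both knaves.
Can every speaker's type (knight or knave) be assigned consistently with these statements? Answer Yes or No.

No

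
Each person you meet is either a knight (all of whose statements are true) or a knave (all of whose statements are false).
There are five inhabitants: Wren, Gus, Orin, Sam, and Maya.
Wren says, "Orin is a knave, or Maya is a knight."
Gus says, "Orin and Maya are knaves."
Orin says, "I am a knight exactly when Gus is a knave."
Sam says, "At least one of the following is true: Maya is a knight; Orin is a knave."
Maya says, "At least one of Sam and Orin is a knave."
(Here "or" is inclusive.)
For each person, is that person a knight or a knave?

Knights: Wren, Sam, and Maya. Knaves: Gus and Orin.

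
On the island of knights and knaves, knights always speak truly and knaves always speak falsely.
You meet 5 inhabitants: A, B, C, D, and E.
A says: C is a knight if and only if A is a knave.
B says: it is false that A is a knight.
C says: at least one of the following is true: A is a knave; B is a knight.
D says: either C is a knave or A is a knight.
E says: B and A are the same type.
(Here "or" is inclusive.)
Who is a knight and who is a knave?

A is a knight, B is a knave, C is a knave, D is a knight, and E is a knave.

A is a knight, and the claim "C is a knight if and only if A is a knave" is indeed True.
B is a knave, so "it is false that A is a knight" must be False — and it is.
C is a knave; "at least one of the following is true: A is a knave; B is a knight" is False, as required.
As a knight, D's statement "either C is a knave or A is a knight" should be True; it is.
E is a knave; "B and A are the same type" is False, as required.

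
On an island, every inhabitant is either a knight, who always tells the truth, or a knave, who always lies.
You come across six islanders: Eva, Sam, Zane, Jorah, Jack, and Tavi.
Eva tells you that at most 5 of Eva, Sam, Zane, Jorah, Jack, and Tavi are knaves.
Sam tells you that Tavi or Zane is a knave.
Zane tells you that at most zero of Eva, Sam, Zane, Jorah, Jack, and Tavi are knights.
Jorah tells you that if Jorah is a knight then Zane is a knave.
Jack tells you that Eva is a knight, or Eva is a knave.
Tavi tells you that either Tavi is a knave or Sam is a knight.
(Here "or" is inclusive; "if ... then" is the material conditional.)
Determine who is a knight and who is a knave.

Eva is a knight, Sam is a knight, Zane is a knave, Jorah is a knight, Jack is a knight, and Tavi is a knight.

Eva is a knight, and the claim "at most 5 of Eva, Sam, Zane, Jorah, Jack, and Tavi are knaves" is indeed true.
Since Sam is a knight, "Tavi or Zane is a knave" needs to be true, which holds.
Zane is a knave, so "at most zero of Eva, Sam, Zane, Jorah, Jack, and Tavi are knights" must be false — and it is.
Jorah (knight): "if Jorah is a knight then Zane is a knave" — true. ✓
Jack is a knight, and the claim "Eva is a knight, or Eva is a knave" is indeed true.
Tavi (knight): "either Tavi is a knave or Sam is a knight" — true. ✓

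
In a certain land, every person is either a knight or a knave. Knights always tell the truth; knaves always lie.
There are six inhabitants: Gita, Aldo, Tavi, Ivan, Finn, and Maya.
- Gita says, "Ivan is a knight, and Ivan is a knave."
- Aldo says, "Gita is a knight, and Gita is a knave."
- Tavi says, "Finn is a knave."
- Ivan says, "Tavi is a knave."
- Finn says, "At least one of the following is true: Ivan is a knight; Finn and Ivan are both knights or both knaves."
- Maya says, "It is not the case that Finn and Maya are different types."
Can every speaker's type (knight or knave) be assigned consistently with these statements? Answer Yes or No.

One consistent assignment: Gita=knave, Aldo=knave, Tavi=knave, Ivan=knight, Finn=knight, Maya=knight.

Yes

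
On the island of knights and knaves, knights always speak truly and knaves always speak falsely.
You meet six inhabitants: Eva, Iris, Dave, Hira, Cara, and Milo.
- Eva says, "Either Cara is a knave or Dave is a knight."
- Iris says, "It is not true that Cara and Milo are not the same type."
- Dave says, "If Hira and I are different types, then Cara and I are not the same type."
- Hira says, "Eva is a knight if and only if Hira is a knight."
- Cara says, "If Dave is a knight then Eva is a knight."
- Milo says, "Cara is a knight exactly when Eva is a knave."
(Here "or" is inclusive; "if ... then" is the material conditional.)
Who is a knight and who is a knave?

Eva is a knight; "either Cara is a knave or Dave is a knight" is True, as required.
Iris is a knave, so "it is not true that Cara and Milo are not the same type" must be False — and it is.
Dave is a knight, and the claim "if Hira and I are different types, then Cara and I are not the same type" is indeed True.
As a knight, Hira's statement "Eva is a knight if and only if Hira is a knight" should be True; it is.
Since Cara is a knight, "if Dave is a knight then Eva is a knight" needs to be True, which holds.
Milo (knave): "Cara is a knight exactly when Eva is a knave" — False. ✓

Knights: Eva, Dave, Hira, and Cara. Knaves: Iris and Milo.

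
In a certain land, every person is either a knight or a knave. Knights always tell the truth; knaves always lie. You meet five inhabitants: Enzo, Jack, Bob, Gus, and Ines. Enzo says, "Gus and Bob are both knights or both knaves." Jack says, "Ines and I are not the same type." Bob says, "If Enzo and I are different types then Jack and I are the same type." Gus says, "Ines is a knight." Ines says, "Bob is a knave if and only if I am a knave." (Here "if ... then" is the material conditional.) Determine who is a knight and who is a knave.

Enzo is a knave, Jack is a knight, Bob is a knight, Gus is a knave, and Ines is a knave.

Enzo (knave): "Gus and Bob are both knights or both knaves" — false. ✓
Jack is a knight, and the claim "Ines and I are not the same type" is indeed true.
As a knight, Bob's statement "if Enzo and I are different types then Jack and I are the same type" should be true; it is.
Since Gus is a knave, "Ines is a knight" needs to be false, which holds.
As a knave, Ines's statement "Bob is a knave if and only if I am a knave" should be false; it is.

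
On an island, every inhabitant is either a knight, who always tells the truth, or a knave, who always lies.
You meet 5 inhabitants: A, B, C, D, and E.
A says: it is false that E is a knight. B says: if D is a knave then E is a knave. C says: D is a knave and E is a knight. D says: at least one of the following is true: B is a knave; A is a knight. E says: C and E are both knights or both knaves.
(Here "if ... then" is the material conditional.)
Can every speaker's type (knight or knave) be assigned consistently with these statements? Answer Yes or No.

No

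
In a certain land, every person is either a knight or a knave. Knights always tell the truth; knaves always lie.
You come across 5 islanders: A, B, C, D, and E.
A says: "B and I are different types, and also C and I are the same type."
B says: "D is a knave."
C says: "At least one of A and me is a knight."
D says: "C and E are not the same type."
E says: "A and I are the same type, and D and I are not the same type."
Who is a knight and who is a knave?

A is a knight, B is a knave, C is a knight, D is a knight, and E is a knave.

Suppose A is a knave. Then A's statement "B and I are different types, and also C and I are the same type" would have to be false. Checking the 16 ways to assign the others, none is consistent with every speaker.
(For instance, with B=knave, C=knight, D=knight, E=knave, E's claim "A and I are the same type, and D and I are not the same type" comes out true where it would need to be false.)
So A must be a knight, making "B and I are different types, and also C and I are the same type" true. Taking A=knight, B=knave, C=knight, D=knight, E=knave, each remaining statement checks out:
  B (knave): "D is a knave" — false. ✓
  C (knight): "at least one of A and me is a knight" — true. ✓
  D (knight): "C and E are not the same type" — true. ✓
  E (knave): "A and I are the same type, and D and I are not the same type" — false. ✓
This is the unique consistent assignment.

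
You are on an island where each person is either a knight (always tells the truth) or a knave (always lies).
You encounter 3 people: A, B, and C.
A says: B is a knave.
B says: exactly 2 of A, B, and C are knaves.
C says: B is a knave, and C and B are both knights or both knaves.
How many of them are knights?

1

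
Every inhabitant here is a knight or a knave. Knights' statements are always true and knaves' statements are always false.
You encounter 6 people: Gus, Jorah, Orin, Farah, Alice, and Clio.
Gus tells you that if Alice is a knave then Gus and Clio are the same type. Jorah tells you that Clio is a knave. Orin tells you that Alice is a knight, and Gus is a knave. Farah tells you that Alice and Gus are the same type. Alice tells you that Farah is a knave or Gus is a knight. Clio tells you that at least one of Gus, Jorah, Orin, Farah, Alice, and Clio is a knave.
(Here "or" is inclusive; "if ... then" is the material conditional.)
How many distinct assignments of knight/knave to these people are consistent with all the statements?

2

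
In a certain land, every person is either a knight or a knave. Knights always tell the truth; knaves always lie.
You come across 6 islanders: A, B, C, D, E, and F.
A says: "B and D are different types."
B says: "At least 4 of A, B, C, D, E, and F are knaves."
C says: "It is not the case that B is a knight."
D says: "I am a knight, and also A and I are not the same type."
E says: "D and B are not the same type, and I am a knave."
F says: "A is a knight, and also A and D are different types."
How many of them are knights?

The unique consistent assignment is A=knave, B=knight, C=knave, D=knight, E=knave, F=knave.
That has 2 knights.

2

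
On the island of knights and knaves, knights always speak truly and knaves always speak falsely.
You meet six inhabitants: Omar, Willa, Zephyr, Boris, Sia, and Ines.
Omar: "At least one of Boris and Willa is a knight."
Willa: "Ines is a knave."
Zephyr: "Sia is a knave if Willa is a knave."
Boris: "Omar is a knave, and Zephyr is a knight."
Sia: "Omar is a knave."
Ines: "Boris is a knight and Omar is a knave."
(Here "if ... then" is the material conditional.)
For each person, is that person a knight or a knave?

Knights: Omar, Willa, and Zephyr. Knaves: Boris, Sia, and Ines.

Omar is a knight, and the claim "at least one of Boris and Willa is a knight" is indeed true.
Since Willa is a knight, "Ines is a knave" needs to be true, which holds.
Zephyr is a knight, so "Sia is a knave if Willa is a knave" must be true — and it is.
Boris (knave): "Omar is a knave, and Zephyr is a knight" — False. ✓
Sia is a knave; "Omar is a knave" is False, as required.
As a knave, Ines's statement "Boris is a knight and Omar is a knave" should be False; it is.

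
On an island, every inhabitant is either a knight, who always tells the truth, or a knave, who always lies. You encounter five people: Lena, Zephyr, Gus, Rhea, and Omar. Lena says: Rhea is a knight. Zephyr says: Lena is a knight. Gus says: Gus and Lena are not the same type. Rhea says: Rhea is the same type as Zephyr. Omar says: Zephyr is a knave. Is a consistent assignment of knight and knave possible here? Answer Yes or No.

No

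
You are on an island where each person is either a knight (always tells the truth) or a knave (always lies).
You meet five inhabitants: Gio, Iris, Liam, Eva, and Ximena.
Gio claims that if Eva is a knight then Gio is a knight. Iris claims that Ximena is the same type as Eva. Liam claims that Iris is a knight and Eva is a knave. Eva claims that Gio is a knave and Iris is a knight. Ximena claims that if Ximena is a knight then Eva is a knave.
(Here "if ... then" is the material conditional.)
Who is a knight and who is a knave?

Knights: Gio and Ximena. Knaves: Iris, Liam, and Eva.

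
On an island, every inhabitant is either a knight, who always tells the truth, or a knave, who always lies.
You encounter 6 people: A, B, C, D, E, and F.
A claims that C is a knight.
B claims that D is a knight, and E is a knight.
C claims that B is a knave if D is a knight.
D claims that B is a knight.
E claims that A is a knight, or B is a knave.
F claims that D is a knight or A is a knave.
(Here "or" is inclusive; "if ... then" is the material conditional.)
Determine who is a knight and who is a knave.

A is a knight, B is a knave, C is a knight, D is a knave, E is a knight, and F is a knave.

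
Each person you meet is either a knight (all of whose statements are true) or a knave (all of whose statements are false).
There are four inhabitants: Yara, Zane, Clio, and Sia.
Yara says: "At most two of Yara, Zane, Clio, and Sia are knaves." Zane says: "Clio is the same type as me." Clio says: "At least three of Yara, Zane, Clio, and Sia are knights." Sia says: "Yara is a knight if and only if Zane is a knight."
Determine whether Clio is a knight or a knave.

Clio is a knight.

Consistent assignments: {Yara=knight, Zane=knight, Clio=knight, Sia=knight}
In every consistent assignment, Clio is a knight.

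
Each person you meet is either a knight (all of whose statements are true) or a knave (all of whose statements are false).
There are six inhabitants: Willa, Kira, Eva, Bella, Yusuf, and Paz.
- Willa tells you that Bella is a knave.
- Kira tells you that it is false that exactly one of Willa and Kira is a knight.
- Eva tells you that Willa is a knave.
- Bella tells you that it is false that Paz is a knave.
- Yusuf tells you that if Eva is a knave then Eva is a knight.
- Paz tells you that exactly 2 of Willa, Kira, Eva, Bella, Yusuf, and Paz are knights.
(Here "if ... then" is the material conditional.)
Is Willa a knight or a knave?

Consistent assignments: {Willa=knight, Kira=knave, Eva=knave, Bella=knave, Yusuf=knave, Paz=knave}
In every consistent assignment, Willa is a knight.

Willa is a knight.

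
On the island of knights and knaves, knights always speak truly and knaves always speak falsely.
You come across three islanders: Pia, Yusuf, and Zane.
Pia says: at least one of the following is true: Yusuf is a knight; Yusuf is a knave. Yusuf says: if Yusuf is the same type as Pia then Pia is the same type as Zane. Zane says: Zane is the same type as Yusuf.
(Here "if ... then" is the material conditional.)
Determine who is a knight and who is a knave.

Pia is a knight, Yusuf is a knight, and Zane is a knight.

Pia is a knight, and the claim "at least one of the following is true: Yusuf is a knight; Yusuf is a knave" is indeed true.
Yusuf is a knight; "if Yusuf is the same type as Pia then Pia is the same type as Zane" is true, as required.
Zane is a knight, and the claim "Zane is the same type as Yusuf" is indeed true.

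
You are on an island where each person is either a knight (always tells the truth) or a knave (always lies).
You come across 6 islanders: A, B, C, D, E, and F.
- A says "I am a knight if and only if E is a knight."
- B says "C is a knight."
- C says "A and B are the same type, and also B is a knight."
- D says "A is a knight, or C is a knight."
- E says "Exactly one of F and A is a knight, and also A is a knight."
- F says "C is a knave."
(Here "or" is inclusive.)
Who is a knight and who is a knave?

A is a knight, B is a knight, C is a knight, D is a knight, E is a knight, and F is a knave.

A (knight): "I am a knight if and only if E is a knight" — True. ✓
B is a knight, so "C is a knight" must be True — and it is.
Since C is a knight, "A and B are the same type, and also B is a knight" needs to be True, which holds.
Since D is a knight, "A is a knight, or C is a knight" needs to be True, which holds.
As a knight, E's statement "exactly one of F and A is a knight, and also A is a knight" should be True; it is.
F is a knave, so "C is a knave" must be False — and it is.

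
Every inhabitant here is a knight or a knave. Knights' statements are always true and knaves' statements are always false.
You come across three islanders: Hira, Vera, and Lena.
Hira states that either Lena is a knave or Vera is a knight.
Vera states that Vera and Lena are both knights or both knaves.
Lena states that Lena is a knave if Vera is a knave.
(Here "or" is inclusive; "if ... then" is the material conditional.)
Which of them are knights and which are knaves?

As a knight, Hira's statement "either Lena is a knave or Vera is a knight" should be true; it is.
As a knight, Vera's statement "Vera and Lena are both knights or both knaves" should be true; it is.
Lena is a knight, so "Lena is a knave if Vera is a knave" must be true — and it is.

Hira is a knight, Vera is a knight, and Lena is a knight.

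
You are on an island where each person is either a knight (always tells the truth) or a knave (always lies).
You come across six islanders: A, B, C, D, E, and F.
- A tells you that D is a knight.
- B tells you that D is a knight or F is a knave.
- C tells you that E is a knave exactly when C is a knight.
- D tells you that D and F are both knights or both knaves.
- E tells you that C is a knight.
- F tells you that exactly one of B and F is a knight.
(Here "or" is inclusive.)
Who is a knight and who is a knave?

A is a knave, and the claim "D is a knight" is indeed false.
B (knave): "D is a knight or F is a knave" — false. ✓
As a knave, C's statement "E is a knave exactly when C is a knight" should be false; it is.
D is a knave, so "D and F are both knights or both knaves" must be false — and it is.
E is a knave; "C is a knight" is false, as required.
Since F is a knight, "exactly one of B and F is a knight" needs to be True, which holds.

A is a knave, B is a knave, C is a knave, D is a knave, E is a knave, and F is a knight.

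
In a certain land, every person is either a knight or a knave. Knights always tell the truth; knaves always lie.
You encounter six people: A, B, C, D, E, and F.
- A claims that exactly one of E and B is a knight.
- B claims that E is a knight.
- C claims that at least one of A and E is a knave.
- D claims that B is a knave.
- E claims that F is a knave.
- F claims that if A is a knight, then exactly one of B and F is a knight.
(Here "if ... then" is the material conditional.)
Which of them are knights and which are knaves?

A is a knave; "exactly one of E and B is a knight" is False, as required.
Since B is a knave, "E is a knight" needs to be False, which holds.
C is a knight; "at least one of A and E is a knave" is true, as required.
D is a knight, and the claim "B is a knave" is indeed true.
Since E is a knave, "F is a knave" needs to be False, which holds.
F is a knight, and the claim "if A is a knight, then exactly one of B and F is a knight" is indeed true.

A is a knave, B is a knave, C is a knight, D is a knight, E is a knave, and F is a knight.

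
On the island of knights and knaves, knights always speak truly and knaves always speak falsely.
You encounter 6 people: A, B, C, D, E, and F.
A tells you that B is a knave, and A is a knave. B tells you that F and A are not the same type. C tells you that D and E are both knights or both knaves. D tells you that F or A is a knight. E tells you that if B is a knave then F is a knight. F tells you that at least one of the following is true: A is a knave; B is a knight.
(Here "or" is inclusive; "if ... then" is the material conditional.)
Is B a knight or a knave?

Consistent assignments: {A=knave, B=knight, C=knight, D=knight, E=knight, F=knight}
In every consistent assignment, B is a knight.

B is a knight.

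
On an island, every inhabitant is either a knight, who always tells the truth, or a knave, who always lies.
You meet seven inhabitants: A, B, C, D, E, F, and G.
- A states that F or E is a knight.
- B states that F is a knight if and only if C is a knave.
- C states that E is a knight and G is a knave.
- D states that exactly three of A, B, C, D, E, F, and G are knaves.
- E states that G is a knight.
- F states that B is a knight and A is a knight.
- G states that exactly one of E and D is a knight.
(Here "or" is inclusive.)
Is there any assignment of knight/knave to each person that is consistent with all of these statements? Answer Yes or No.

Yes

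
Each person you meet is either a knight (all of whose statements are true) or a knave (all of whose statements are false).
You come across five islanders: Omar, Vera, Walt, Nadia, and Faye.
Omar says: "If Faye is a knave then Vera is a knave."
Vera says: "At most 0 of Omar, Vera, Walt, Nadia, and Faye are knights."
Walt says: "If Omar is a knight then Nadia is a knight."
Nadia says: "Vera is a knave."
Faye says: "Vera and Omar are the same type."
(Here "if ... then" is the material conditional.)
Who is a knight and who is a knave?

Omar is a knight, Vera is a knave, Walt is a knight, Nadia is a knight, and Faye is a knave.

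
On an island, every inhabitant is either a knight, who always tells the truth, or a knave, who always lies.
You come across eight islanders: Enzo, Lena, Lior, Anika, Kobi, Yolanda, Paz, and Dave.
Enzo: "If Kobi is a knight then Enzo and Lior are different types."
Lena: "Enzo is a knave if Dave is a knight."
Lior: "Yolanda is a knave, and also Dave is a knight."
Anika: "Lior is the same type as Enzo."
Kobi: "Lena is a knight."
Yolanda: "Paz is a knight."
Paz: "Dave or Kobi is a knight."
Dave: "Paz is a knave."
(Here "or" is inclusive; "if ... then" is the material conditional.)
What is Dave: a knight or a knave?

Consistent assignments: {Enzo=knight, Lena=knight, Lior=knave, Anika=knave, Kobi=knight, Yolanda=knight, Paz=knight, Dave=knave}; {Enzo=knave, Lena=knight, Lior=knave, Anika=knight, Kobi=knight, Yolanda=knight, Paz=knight, Dave=knave}
In every consistent assignment, Dave is a knave.

Dave is a knave.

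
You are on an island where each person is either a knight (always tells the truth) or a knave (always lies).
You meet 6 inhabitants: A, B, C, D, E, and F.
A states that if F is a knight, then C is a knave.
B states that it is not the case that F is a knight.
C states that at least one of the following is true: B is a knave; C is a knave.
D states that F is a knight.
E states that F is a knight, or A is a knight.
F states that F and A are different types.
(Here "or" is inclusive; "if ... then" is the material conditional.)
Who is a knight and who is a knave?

Knights: C, D, E, and F. Knaves: A and B.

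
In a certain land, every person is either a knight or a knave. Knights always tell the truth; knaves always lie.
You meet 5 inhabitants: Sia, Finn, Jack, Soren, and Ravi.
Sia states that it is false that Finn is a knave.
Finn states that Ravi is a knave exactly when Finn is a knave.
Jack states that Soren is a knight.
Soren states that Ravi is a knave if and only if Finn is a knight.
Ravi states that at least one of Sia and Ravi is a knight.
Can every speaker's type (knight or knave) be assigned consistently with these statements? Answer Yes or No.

Yes

One consistent assignment: Sia=knight, Finn=knight, Jack=knave, Soren=knave, Ravi=knight.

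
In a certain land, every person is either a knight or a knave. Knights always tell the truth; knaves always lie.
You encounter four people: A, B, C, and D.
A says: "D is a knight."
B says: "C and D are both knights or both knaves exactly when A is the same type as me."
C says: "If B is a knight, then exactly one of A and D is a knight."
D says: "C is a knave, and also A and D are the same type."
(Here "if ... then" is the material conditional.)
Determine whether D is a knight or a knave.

D is a knave.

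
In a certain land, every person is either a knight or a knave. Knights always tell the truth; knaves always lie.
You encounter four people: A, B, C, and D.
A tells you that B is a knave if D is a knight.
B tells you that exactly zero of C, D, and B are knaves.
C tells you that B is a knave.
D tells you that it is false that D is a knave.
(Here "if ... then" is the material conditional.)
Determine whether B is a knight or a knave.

B is a knave.

Consistent assignments: {A=knight, B=knave, C=knight, D=knight}; {A=knight, B=knave, C=knight, D=knave}
In every consistent assignment, B is a knave.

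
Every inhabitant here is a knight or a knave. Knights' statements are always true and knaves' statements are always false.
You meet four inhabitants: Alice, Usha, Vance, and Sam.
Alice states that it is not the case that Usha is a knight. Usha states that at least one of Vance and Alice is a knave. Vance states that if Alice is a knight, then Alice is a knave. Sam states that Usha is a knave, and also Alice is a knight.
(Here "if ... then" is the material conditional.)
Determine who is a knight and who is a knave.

Knights: Usha and Vance. Knaves: Alice and Sam.

Alice is a knave; "it is not the case that Usha is a knight" is False, as required.
Since Usha is a knight, "at least one of Vance and Alice is a knave" needs to be True, which holds.
Vance is a knight, so "if Alice is a knight, then Alice is a knave" must be True — and it is.
Sam is a knave, and the claim "Usha is a knave, and also Alice is a knight" is indeed False.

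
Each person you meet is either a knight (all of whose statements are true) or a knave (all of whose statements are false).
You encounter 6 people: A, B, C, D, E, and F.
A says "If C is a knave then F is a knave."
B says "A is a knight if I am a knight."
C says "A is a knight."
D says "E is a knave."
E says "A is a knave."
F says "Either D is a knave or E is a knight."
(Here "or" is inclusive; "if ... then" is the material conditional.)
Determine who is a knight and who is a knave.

Since A is a knight, "if C is a knave then F is a knave" needs to be True, which holds.
Since B is a knight, "A is a knight if I am a knight" needs to be True, which holds.
Since C is a knight, "A is a knight" needs to be True, which holds.
D (knight): "E is a knave" — True. ✓
As a knave, E's statement "A is a knave" should be false; it is.
As a knave, F's statement "either D is a knave or E is a knight" should be false; it is.

A is a knight, B is a knight, C is a knight, D is a knight, E is a knave, and F is a knave.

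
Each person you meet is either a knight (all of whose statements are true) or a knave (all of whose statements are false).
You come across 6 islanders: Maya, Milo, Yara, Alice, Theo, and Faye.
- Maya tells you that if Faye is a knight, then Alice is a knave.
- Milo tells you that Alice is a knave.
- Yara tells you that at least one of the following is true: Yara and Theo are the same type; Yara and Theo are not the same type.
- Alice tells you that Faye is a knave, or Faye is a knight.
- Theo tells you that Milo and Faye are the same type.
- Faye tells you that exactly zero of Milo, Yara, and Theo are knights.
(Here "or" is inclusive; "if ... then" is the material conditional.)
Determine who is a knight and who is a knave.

Maya is a knight, Milo is a knave, Yara is a knight, Alice is a knight, Theo is a knight, and Faye is a knave.

Since Maya is a knight, "if Faye is a knight, then Alice is a knave" needs to be True, which holds.
Milo is a knave; "Alice is a knave" is false, as required.
Yara is a knight; "at least one of the following is true: Yara and Theo are the same type; Yara and Theo are not the same type" is True, as required.
As a knight, Alice's statement "Faye is a knave, or Faye is a knight" should be True; it is.
As a knight, Theo's statement "Milo and Faye are the same type" should be True; it is.
Since Faye is a knave, "exactly zero of Milo, Yara, and Theo are knights" needs to be false, which holds.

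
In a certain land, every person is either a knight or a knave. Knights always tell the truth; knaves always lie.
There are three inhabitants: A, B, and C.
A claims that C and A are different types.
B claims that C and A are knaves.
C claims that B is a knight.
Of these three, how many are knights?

1

The unique consistent assignment is A=knight, B=knave, C=knave.
That has 1 knight.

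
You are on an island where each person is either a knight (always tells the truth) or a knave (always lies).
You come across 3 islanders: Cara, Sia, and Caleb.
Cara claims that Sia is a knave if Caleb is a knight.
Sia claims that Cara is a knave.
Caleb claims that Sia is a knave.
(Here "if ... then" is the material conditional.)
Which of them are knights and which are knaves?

Cara is a knight, Sia is a knave, and Caleb is a knight.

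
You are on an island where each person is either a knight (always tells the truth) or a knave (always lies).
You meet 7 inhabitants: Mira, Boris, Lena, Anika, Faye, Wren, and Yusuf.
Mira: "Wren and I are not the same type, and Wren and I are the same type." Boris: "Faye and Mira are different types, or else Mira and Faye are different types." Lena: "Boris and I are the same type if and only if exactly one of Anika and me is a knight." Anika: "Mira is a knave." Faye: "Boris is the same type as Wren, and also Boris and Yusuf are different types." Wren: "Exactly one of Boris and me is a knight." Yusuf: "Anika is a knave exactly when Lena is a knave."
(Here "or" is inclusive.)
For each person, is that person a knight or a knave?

Mira is a knave, Boris is a knave, Lena is a knight, Anika is a knight, Faye is a knave, Wren is a knight, and Yusuf is a knight.

Mira is a knave, so "Wren and I are not the same type, and Wren and I are the same type" must be false — and it is.
Boris is a knave, so "Faye and Mira are different types, or else Mira and Faye are different types" must be false — and it is.
Lena is a knight, so "Boris and I are the same type if and only if exactly one of Anika and me is a knight" must be true — and it is.
Since Anika is a knight, "Mira is a knave" needs to be true, which holds.
As a knave, Faye's statement "Boris is the same type as Wren, and also Boris and Yusuf are different types" should be false; it is.
As a knight, Wren's statement "exactly one of Boris and me is a knight" should be true; it is.
As a knight, Yusuf's statement "Anika is a knave exactly when Lena is a knave" should be true; it is.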